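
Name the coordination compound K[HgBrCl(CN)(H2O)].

potassium aquabromochlorocyanomercurate(II)

The 1 potassium counter-ion carries a total charge of +1, so each complex ion is 1−.
Ligand charges: 1×cyano (-1 each), 1×bromo (-1 each), 1×aqua (neutral), 1×chloro (-1 each); total -3. So Hg + (-3) = 1−, giving Hg = +2.
The complex ion is anionic, so mercury takes the -ate form mercurate(II).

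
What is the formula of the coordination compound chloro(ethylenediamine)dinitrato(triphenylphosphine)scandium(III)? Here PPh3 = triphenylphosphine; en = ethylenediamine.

[ScCl(en)(NO3)2(PPh3)]

Ligands: 1 triphenylphosphine (PPh3, neutral), 2 nitrato (NO3, -1), 1 chloro (Cl, -1), 1 ethylenediamine (en, neutral). Ligand charge sum = -3.
With Sc in oxidation state +3, the complex ion is [Sc...].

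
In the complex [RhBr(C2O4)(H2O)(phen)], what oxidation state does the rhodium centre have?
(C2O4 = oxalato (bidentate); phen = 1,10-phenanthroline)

No counter-ion: the bracketed complex is neutral.
Ligand charges: 1×H2O neutral; 1×C2O4 = -2; 1×Br = -1; 1×phen neutral; sum -3.
Rh + (-3) = 0 ⇒ Rh is +3.

+3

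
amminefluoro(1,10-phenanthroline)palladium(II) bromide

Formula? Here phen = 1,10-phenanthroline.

Ligands: 1 ammine (NH3, neutral), 1 1,10-phenanthroline (phen, neutral), 1 fluoro (F, -1). Ligand charge sum = -1.
With Pd in oxidation state +2, the complex ion is [Pd...]^1+.
Charge balance with bromide (-1) requires 1 complex ion per 1 bromide.

[PdF(NH3)(phen)]Br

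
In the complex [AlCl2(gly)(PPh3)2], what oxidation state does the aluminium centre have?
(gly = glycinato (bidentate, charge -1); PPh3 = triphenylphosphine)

+3

No counter-ion: the bracketed complex is neutral.
Ligand charges: 1×gly = -1; 2×Cl = -2; 2×PPh3 neutral; sum -3.
Al + (-3) = 0 ⇒ Al is +3.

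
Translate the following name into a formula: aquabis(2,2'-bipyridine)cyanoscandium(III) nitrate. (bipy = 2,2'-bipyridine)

[Sc(bipy)2(CN)(H2O)](NO3)2

Ligands: 1 cyano (CN, -1), 1 aqua (H2O, neutral), 2 2,2'-bipyridine (bipy, neutral). Ligand charge sum = -1.
With Sc in oxidation state +3, the complex ion is [Sc...]^2+.
Charge balance with nitrate (-1) requires 1 complex ion per 2 nitrate.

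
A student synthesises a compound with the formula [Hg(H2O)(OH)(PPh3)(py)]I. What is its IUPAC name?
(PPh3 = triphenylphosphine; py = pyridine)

aquahydroxo(pyridine)(triphenylphosphine)mercury(II) iodide

The 1 iodide counter-ion carries a total charge of -1, so each complex ion is 1+.
Ligand charges: 1×aqua (neutral), 1×hydroxo (-1 each), 1×triphenylphosphine (neutral), 1×pyridine (neutral); total -1. So Hg + (-1) = 1+, giving Hg = +2.
Ligands are named alphabetically: aqua before hydroxo before pyridine before triphenylphosphine.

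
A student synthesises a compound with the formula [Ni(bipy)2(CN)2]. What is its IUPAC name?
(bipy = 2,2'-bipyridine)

bis(2,2'-bipyridine)dicyanonickel(II)

There is no counter-ion, so the complex is neutral overall.
Ligand charges: 2×cyano (-1 each), 2×2,2'-bipyridine (neutral); total -2. So Ni + (-2) = 0, giving Ni = +2.
Ligands are named alphabetically: bipyridine before cyano.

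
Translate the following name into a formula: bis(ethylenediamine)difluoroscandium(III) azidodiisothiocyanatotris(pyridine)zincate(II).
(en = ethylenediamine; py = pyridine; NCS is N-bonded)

[Sc(en)2F2][Zn(N3)(NCS)2(py)3]

Cation [Sc…]: ligand charges -2, Sc(III) ⇒ ion charge 1+.
Anion [Zn…]: ligand charges -3, Zn(II) ⇒ ion charge 1−.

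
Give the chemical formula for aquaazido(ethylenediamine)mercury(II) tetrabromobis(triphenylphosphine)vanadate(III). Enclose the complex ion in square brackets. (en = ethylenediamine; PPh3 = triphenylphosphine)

Cation [Hg…]: ligand charges -1, Hg(II) ⇒ ion charge 1+.
Anion [V…]: ligand charges -4, V(III) ⇒ ion charge 1−.
One 1+ cation balances one 1− anion.

[Hg(en)(H2O)(N3)][VBr4(PPh3)2]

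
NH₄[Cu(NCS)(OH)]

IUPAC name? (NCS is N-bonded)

The 1 ammonium counter-ion carries a total charge of +1, so each complex ion is 1−.
Ligand charges: 1×hydroxo (-1 each), 1×isothiocyanato (-1 each); total -2. So Cu + (-2) = 1−, giving Cu = +1.
Ligands are named alphabetically: hydroxo before isothiocyanato.
The complex ion is anionic, so copper takes the -ate form cuprate(I).

ammonium hydroxoisothiocyanatocuprate(I)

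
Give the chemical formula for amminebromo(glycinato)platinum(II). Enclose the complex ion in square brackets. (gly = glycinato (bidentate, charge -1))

[PtBr(gly)(NH3)]

Ligands: 1 ammine (NH3, neutral), 1 bromo (Br, -1), 1 glycinato (gly, -1). Ligand charge sum = -2.
With Pt in oxidation state +2, the complex ion is [Pt...].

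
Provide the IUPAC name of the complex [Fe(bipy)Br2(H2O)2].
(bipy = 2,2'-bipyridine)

diaqua(2,2'-bipyridine)dibromoiron(II)

There is no counter-ion, so the complex is neutral overall.
Ligand charges: 2×aqua (neutral), 2×bromo (-1 each), 1×2,2'-bipyridine (neutral); total -2. So Fe + (-2) = 0, giving Fe = +2.
Ligands are named alphabetically: aqua before bipyridine before bromo.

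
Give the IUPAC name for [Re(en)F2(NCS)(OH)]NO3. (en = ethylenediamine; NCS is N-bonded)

(ethylenediamine)difluorohydroxoisothiocyanatorhenium(V) nitrate

The 1 nitrate counter-ion carries a total charge of -1, so each complex ion is 1+.
Ligand charges: 1×hydroxo (-1 each), 1×ethylenediamine (neutral), 2×fluoro (-1 each), 1×isothiocyanato (-1 each); total -4. So Re + (-4) = 1+, giving Re = +5.
Ligands are named alphabetically: ethylenediamine before fluoro before hydroxo before isothiocyanato.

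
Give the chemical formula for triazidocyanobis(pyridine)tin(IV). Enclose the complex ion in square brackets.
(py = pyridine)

[Sn(CN)(N3)3(py)2]

Ligands: 3 azido (N3, -1), 1 cyano (CN, -1), 2 pyridine (py, neutral). Ligand charge sum = -4.
With Sn in oxidation state +4, the complex ion is [Sn...].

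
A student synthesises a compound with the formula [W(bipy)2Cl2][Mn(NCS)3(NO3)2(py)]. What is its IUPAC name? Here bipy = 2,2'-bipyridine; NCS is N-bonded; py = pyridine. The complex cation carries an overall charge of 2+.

bis(2,2'-bipyridine)dichlorotungsten(IV) triisothiocyanatodinitrato(pyridine)manganate(III)

The complex cation is given as 2+; its ligand charges sum to -2, so W = +4.
A 1:1 salt means the anion carries the equal and opposite charge, 2−.
Anion: ligand charges sum to -5; for the ion to be 2−, Mn = +3.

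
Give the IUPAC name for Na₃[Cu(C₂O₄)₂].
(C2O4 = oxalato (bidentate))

The 3 sodium counter-ions carry a total charge of +3, so each complex ion is 3−.
Ligand charges: 2×oxalato (-2 each); total -4. So Cu + (-4) = 3−, giving Cu = +1.
The complex ion is anionic, so copper takes the -ate form cuprate(I).

sodium dioxalatocuprate(I)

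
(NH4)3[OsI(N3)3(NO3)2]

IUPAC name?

ammonium triazidoiododinitratoosmate(III)

The 3 ammonium counter-ions carry a total charge of +3, so each complex ion is 3−.
Ligand charges: 3×azido (-1 each), 2×nitrato (-1 each), 1×iodo (-1 each); total -6. So Os + (-6) = 3−, giving Os = +3.
Ligands are named alphabetically: azido before iodo before nitrato.
The complex ion is anionic, so osmium takes the -ate form osmate(III).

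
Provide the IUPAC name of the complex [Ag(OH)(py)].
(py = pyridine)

hydroxo(pyridine)silver(I)

There is no counter-ion, so the complex is neutral overall.
Ligand charges: 1×hydroxo (-1 each), 1×pyridine (neutral); total -1. So Ag + (-1) = 0, giving Ag = +1.
Ligands are named alphabetically: hydroxo before pyridine.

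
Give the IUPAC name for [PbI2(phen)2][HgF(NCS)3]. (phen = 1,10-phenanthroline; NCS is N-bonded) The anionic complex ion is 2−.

The complex anion is given as 2−; its ligand charges sum to -4, so Hg = +2.
A 1:1 salt means the cation carries the equal and opposite charge, 2+.
Cation: ligand charges sum to -2; for the ion to be 2+, Pb = +4.

diiodobis(1,10-phenanthroline)lead(IV) fluorotriisothiocyanatomercurate(II)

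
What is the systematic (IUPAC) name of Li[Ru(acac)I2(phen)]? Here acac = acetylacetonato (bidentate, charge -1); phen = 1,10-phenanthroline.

lithium (acetylacetonato)diiodo(1,10-phenanthroline)ruthenate(II)

The 1 lithium counter-ion carries a total charge of +1, so each complex ion is 1−.
Ligand charges: 1×acetylacetonato (-1 each), 2×iodo (-1 each), 1×1,10-phenanthroline (neutral); total -3. So Ru + (-3) = 1−, giving Ru = +2.
The complex ion is anionic, so ruthenium takes the -ate form ruthenate(II).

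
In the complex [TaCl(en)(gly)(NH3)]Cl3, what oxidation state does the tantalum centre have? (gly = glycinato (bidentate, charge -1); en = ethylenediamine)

+5

3 chloride outside the brackets (-1 each) → the complex ion is 3+.
Ligand charges: 1×Cl = -1; 1×gly = -1; 1×en neutral; 1×NH3 neutral; sum -2.
Ta + (-2) = 3+ ⇒ Ta is +5.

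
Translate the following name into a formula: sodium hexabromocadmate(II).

Na4[CdBr6]

Ligands: 6 bromo (Br, -1). Ligand charge sum = -6.
With Cd in oxidation state +2, the complex ion is [Cd...]^4−.
Charge balance with sodium (+1) requires 1 complex ion per 4 sodium.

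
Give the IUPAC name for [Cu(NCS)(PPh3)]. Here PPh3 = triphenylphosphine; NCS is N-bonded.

isothiocyanato(triphenylphosphine)copper(I)

There is no counter-ion, so the complex is neutral overall.
Ligand charges: 1×triphenylphosphine (neutral), 1×isothiocyanato (-1 each); total -1. So Cu + (-1) = 0, giving Cu = +1.
Ligands are named alphabetically: isothiocyanato before triphenylphosphine.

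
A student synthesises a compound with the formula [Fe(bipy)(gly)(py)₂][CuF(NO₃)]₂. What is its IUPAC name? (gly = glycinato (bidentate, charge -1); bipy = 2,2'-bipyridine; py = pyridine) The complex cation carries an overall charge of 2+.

(2,2'-bipyridine)(glycinato)bis(pyridine)iron(III) fluoronitratocuprate(I)

The complex cation is given as 2+; its ligand charges sum to -1, so Fe = +3.
With 2 anions per cation, each anion must be 2/2 = 1−.
Anion: ligand charges sum to -2; for the ion to be 1−, Cu = +1.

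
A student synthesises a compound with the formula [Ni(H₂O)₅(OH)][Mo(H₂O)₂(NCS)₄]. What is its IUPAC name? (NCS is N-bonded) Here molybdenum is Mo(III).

Both ions are complex: the cation is named first with the plain metal name, the anion second with the -ate form; each ion's ligands are alphabetised independently.
Mo is given as +3; the anion's ligand charges sum to -4, so the complex anion is 1−.
A 1:1 salt means the cation carries the equal and opposite charge, 1+.
Cation: ligand charges sum to -1; for the ion to be 1+, Ni = +2.

pentaaquahydroxonickel(II) diaquatetraisothiocyanatomolybdate(III)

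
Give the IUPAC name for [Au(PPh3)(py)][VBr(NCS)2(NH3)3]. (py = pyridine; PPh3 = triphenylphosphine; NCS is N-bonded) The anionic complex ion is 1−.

(pyridine)(triphenylphosphine)gold(I) triamminebromodiisothiocyanatovanadate(II)

Both ions are complex: the cation is named first with the plain metal name, the anion second with the -ate form; each ion's ligands are alphabetised independently.
The complex anion is given as 1−; its ligand charges sum to -3, so V = +2.
A 1:1 salt means the cation carries the equal and opposite charge, 1+.
Cation: ligand charges sum to 0; for the ion to be 1+, Au = +1.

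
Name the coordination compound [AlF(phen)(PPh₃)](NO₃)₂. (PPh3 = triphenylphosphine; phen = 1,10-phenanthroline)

The 2 nitrate counter-ions carry a total charge of -2, so each complex ion is 2+.
Ligand charges: 1×fluoro (-1 each), 1×triphenylphosphine (neutral), 1×1,10-phenanthroline (neutral); total -1. So Al + (-1) = 2+, giving Al = +3.
Ligands are named alphabetically: fluoro before phenanthroline before triphenylphosphine.

fluoro(1,10-phenanthroline)(triphenylphosphine)aluminium(III) nitrate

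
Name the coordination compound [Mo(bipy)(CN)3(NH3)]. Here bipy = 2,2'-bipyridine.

ammine(2,2'-bipyridine)tricyanomolybdenum(III)

There is no counter-ion, so the complex is neutral overall.
Ligand charges: 1×2,2'-bipyridine (neutral), 3×cyano (-1 each), 1×ammine (neutral); total -3. So Mo + (-3) = 0, giving Mo = +3.
Ligands are named alphabetically: ammine before bipyridine before cyano.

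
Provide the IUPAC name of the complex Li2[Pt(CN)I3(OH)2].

lithium cyanodihydroxotriiodoplatinate(IV)

The 2 lithium counter-ions carry a total charge of +2, so each complex ion is 2−.
Ligand charges: 3×iodo (-1 each), 2×hydroxo (-1 each), 1×cyano (-1 each); total -6. So Pt + (-6) = 2−, giving Pt = +4.
Ligands are named alphabetically: cyano before hydroxo before iodo.
The complex ion is anionic, so platinum takes the -ate form platinate(IV).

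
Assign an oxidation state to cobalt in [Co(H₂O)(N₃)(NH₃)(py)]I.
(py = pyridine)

1 iodide outside the brackets (-1 each) → the complex ion is 1+.
Ligand charges: 1×H2O neutral; 1×NH3 neutral; 1×N3 = -1; 1×py neutral; sum -1.
Co + (-1) = 1+ ⇒ Co is +2.

+2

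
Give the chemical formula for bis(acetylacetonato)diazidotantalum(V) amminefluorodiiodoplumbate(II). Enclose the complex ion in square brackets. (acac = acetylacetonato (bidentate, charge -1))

[Ta(acac)2(N3)2][PbFI2(NH3)]

Cation [Ta…]: ligand charges -4, Ta(V) ⇒ ion charge 1+.
Anion [Pb…]: ligand charges -3, Pb(II) ⇒ ion charge 1−.
One 1+ cation balances one 1− anion.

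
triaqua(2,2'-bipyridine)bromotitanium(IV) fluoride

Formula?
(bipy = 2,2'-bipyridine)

Ligands: 1 2,2'-bipyridine (bipy, neutral), 1 bromo (Br, -1), 3 aqua (H2O, neutral). Ligand charge sum = -1.
With Ti in oxidation state +4, the complex ion is [Ti...]^3+.
Charge balance with fluoride (-1) requires 1 complex ion per 3 fluoride.

[Ti(bipy)Br(H2O)3]F3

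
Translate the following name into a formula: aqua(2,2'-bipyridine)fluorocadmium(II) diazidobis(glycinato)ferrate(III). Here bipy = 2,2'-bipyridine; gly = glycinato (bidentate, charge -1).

Cation [Cd…]: ligand charges -1, Cd(II) ⇒ ion charge 1+.
Anion [Fe…]: ligand charges -4, Fe(III) ⇒ ion charge 1−.
One 1+ cation balances one 1− anion.

[Cd(bipy)F(H2O)][Fe(gly)2(N3)2]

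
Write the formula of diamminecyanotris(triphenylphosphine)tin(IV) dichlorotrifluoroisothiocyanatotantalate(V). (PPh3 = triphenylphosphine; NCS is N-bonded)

[Sn(CN)(NH3)2(PPh3)3][TaCl2F3(NCS)]3

Cation [Sn…]: ligand charges -1, Sn(IV) ⇒ ion charge 3+.
Anion [Ta…]: ligand charges -6, Ta(V) ⇒ ion charge 1−.
One 3+ cation requires 3 of the 1− anion.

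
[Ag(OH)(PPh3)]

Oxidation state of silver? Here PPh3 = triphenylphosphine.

+1

No counter-ion: the bracketed complex is neutral.
Ligand charges: 1×OH = -1; 1×PPh3 neutral; sum -1.
Ag + (-1) = 0 ⇒ Ag is +1.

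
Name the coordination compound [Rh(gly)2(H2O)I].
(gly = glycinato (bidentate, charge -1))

There is no counter-ion, so the complex is neutral overall.
Ligand charges: 1×aqua (neutral), 2×glycinato (-1 each), 1×iodo (-1 each); total -3. So Rh + (-3) = 0, giving Rh = +3.
Ligands are named alphabetically: aqua before glycinato before iodo.

aquabis(glycinato)iodorhodium(III)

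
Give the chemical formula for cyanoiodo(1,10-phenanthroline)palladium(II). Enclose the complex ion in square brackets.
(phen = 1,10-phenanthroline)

[Pd(CN)I(phen)]

Ligands: 1 cyano (CN, -1), 1 1,10-phenanthroline (phen, neutral), 1 iodo (I, -1). Ligand charge sum = -2.
With Pd in oxidation state +2, the complex ion is [Pd...].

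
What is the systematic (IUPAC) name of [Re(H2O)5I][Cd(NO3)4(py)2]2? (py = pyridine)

pentaaquaiodorhenium(V) tetranitratobis(pyridine)cadmate(II)

Cadmium is always +2 in its complexes; the anion's ligand charges sum to -4, so the complex anion is 2−.
With 2 anions per cation, the cation must be 2×2 = 4+.
Cation: ligand charges sum to -1; for the ion to be 4+, Re = +5.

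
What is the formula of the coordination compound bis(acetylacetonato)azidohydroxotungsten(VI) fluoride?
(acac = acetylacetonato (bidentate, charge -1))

Ligands: 1 azido (N3, -1), 2 acetylacetonato (acac, -1), 1 hydroxo (OH, -1). Ligand charge sum = -4.
Charge balance with fluoride (-1) requires 1 complex ion per 2 fluoride.

[W(acac)2(N3)(OH)]F2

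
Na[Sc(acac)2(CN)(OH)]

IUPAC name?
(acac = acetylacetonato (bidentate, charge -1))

sodium bis(acetylacetonato)cyanohydroxoscandate(III)

The 1 sodium counter-ion carries a total charge of +1, so each complex ion is 1−.
Ligand charges: 1×cyano (-1 each), 1×hydroxo (-1 each), 2×acetylacetonato (-1 each); total -4. So Sc + (-4) = 1−, giving Sc = +3.
The complex ion is anionic, so scandium takes the -ate form scandate(III).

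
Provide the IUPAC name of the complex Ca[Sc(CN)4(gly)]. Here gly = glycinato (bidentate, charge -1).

calcium tetracyano(glycinato)scandate(III)

The 1 calcium counter-ion carries a total charge of +2, so each complex ion is 2−.
Ligand charges: 1×glycinato (-1 each), 4×cyano (-1 each); total -5. So Sc + (-5) = 2−, giving Sc = +3.
Ligands are named alphabetically: cyano before glycinato.
The complex ion is anionic, so scandium takes the -ate form scandate(III).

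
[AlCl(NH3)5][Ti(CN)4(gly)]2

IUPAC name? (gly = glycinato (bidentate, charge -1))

pentaamminechloroaluminium(III) tetracyano(glycinato)titanate(IV)

Both ions are complex: the cation is named first with the plain metal name, the anion second with the -ate form; each ion's ligands are alphabetised independently.
Aluminium is always +3 in its complexes; the cation's ligand charges sum to -1, so the complex cation is 2+.
With 2 anions per cation, each anion must be 2/2 = 1−.
Anion: ligand charges sum to -5; for the ion to be 1−, Ti = +4.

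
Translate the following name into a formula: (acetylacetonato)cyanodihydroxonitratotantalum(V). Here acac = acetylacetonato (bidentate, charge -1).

Ligands: 2 hydroxo (OH, -1), 1 cyano (CN, -1), 1 nitrato (NO3, -1), 1 acetylacetonato (acac, -1). Ligand charge sum = -5.
With Ta in oxidation state +5, the complex ion is [Ta...].

[Ta(acac)(CN)(NO3)(OH)2]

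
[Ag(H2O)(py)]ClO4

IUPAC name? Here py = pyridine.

The 1 perchlorate counter-ion carries a total charge of -1, so each complex ion is 1+.
Ligand charges: 1×pyridine (neutral), 1×aqua (neutral); total 0. So Ag + (0) = 1+, giving Ag = +1.
Ligands are named alphabetically: aqua before pyridine.

aqua(pyridine)silver(I) perchlorate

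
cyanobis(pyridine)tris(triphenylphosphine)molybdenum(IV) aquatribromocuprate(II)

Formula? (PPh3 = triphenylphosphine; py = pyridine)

[Mo(CN)(PPh3)3(py)2][CuBr3(H2O)]3

Cation [Mo…]: ligand charges -1, Mo(IV) ⇒ ion charge 3+.
Anion [Cu…]: ligand charges -3, Cu(II) ⇒ ion charge 1−.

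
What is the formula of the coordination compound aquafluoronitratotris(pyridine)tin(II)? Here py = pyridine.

[SnF(H2O)(NO3)(py)3]

Ligands: 1 aqua (H2O, neutral), 1 fluoro (F, -1), 1 nitrato (NO3, -1), 3 pyridine (py, neutral). Ligand charge sum = -2.
With Sn in oxidation state +2, the complex ion is [Sn...].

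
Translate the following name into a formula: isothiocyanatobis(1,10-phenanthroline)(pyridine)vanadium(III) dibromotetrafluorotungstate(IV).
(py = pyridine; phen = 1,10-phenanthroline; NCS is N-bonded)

[V(NCS)(phen)2(py)][WBr2F4]

Cation [V…]: ligand charges -1, V(III) ⇒ ion charge 2+.
Anion [W…]: ligand charges -6, W(IV) ⇒ ion charge 2−.
One 2+ cation balances one 2− anion.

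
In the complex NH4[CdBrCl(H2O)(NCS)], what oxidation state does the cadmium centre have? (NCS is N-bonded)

1 ammonium outside the brackets (+1 each) → the complex ion is 1−.
Ligand charges: 1×H2O neutral; 1×NCS = -1; 1×Cl = -1; 1×Br = -1; sum -3.
Cd + (-3) = 1− ⇒ Cd is +2.

+2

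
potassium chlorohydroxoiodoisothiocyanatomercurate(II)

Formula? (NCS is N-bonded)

Ligands: 1 hydroxo (OH, -1), 1 iodo (I, -1), 1 chloro (Cl, -1), 1 isothiocyanato (NCS, -1). Ligand charge sum = -4.
With Hg in oxidation state +2, the complex ion is [Hg...]^2−.
Charge balance with potassium (+1) requires 1 complex ion per 2 potassium.

K2[HgClI(NCS)(OH)]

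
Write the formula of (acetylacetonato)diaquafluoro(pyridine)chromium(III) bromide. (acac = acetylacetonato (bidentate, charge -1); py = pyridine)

[Cr(acac)F(H2O)2(py)]Br

Ligands: 2 aqua (H2O, neutral), 1 acetylacetonato (acac, -1), 1 pyridine (py, neutral), 1 fluoro (F, -1). Ligand charge sum = -2.
With Cr in oxidation state +3, the complex ion is [Cr...]^1+.
Charge balance with bromide (-1) requires 1 complex ion per 1 bromide.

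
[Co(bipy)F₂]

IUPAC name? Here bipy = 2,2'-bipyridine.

There is no counter-ion, so the complex is neutral overall.
Ligand charges: 2×fluoro (-1 each), 1×2,2'-bipyridine (neutral); total -2. So Co + (-2) = 0, giving Co = +2.
Ligands are named alphabetically: bipyridine before fluoro.

(2,2'-bipyridine)difluorocobalt(II)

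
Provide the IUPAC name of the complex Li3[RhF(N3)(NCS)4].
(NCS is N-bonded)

lithium azidofluorotetraisothiocyanatorhodate(III)

The 3 lithium counter-ions carry a total charge of +3, so each complex ion is 3−.
Ligand charges: 4×isothiocyanato (-1 each), 1×azido (-1 each), 1×fluoro (-1 each); total -6. So Rh + (-6) = 3−, giving Rh = +3.
The complex ion is anionic, so rhodium takes the -ate form rhodate(III).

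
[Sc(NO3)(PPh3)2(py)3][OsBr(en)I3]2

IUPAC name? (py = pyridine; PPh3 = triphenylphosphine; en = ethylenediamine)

Scandium is always +3 in its complexes; the cation's ligand charges sum to -1, so the complex cation is 2+.
With 2 anions per cation, each anion must be 2/2 = 1−.
Anion: ligand charges sum to -4; for the ion to be 1−, Os = +3.

nitratotris(pyridine)bis(triphenylphosphine)scandium(III) bromo(ethylenediamine)triiodoosmate(III)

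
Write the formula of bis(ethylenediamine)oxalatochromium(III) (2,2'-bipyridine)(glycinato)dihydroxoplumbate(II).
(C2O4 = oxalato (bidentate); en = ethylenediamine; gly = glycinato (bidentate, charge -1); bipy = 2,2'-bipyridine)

[Cr(C2O4)(en)2][Pb(bipy)(gly)(OH)2]

Cation [Cr…]: ligand charges -2, Cr(III) ⇒ ion charge 1+.
Anion [Pb…]: ligand charges -3, Pb(II) ⇒ ion charge 1−.
One 1+ cation balances one 1− anion.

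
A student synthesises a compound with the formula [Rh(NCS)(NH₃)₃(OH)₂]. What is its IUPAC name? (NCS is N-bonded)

There is no counter-ion, so the complex is neutral overall.
Ligand charges: 1×isothiocyanato (-1 each), 2×hydroxo (-1 each), 3×ammine (neutral); total -3. So Rh + (-3) = 0, giving Rh = +3.
Ligands are named alphabetically: ammine before hydroxo before isothiocyanato.

triamminedihydroxoisothiocyanatorhodium(III)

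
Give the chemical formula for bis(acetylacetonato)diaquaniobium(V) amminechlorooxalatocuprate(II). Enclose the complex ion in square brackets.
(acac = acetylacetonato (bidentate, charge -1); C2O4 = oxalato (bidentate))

[Nb(acac)2(H2O)2][Cu(C2O4)Cl(NH3)]3

Cation [Nb…]: ligand charges -2, Nb(V) ⇒ ion charge 3+.
Anion [Cu…]: ligand charges -3, Cu(II) ⇒ ion charge 1−.
One 3+ cation requires 3 of the 1− anion.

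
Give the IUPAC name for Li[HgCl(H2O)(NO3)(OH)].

lithium aquachlorohydroxonitratomercurate(II)

The 1 lithium counter-ion carries a total charge of +1, so each complex ion is 1−.
Ligand charges: 1×nitrato (-1 each), 1×hydroxo (-1 each), 1×aqua (neutral), 1×chloro (-1 each); total -3. So Hg + (-3) = 1−, giving Hg = +2.
Ligands are named alphabetically: aqua before chloro before hydroxo before nitrato.
The complex ion is anionic, so mercury takes the -ate form mercurate(II).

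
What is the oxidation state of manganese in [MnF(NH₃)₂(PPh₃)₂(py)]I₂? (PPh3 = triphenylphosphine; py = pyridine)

+3

2 iodide outside the brackets (-1 each) → the complex ion is 2+.
Ligand charges: 2×NH3 neutral; 2×PPh3 neutral; 1×py neutral; 1×F = -1; sum -1.
Mn + (-1) = 2+ ⇒ Mn is +3.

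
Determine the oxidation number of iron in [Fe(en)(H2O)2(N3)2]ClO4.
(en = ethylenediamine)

+3

1 perchlorate outside the brackets (-1 each) → the complex ion is 1+.
Ligand charges: 2×H2O neutral; 1×en neutral; 2×N3 = -2; sum -2.
Fe + (-2) = 1+ ⇒ Fe is +3.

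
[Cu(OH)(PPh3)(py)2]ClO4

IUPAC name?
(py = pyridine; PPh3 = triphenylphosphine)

hydroxobis(pyridine)(triphenylphosphine)copper(II) perchlorate

The 1 perchlorate counter-ion carries a total charge of -1, so each complex ion is 1+.
Ligand charges: 1×hydroxo (-1 each), 2×pyridine (neutral), 1×triphenylphosphine (neutral); total -1. So Cu + (-1) = 1+, giving Cu = +2.
Ligands are named alphabetically: hydroxo before pyridine before triphenylphosphine.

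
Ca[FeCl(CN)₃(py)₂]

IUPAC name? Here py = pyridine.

calcium chlorotricyanobis(pyridine)ferrate(II)

The 1 calcium counter-ion carries a total charge of +2, so each complex ion is 2−.
Ligand charges: 2×pyridine (neutral), 1×chloro (-1 each), 3×cyano (-1 each); total -4. So Fe + (-4) = 2−, giving Fe = +2.
The complex ion is anionic, so iron takes the -ate form ferrate(II).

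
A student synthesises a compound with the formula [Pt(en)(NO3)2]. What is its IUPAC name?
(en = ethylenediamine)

There is no counter-ion, so the complex is neutral overall.
Ligand charges: 1×ethylenediamine (neutral), 2×nitrato (-1 each); total -2. So Pt + (-2) = 0, giving Pt = +2.
Ligands are named alphabetically: ethylenediamine before nitrato.

(ethylenediamine)dinitratoplatinum(II)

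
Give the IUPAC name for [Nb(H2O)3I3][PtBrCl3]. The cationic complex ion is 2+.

The complex cation is given as 2+; its ligand charges sum to -3, so Nb = +5.
A 1:1 salt means the anion carries the equal and opposite charge, 2−.
Anion: ligand charges sum to -4; for the ion to be 2−, Pt = +2.

triaquatriiodoniobium(V) bromotrichloroplatinate(II)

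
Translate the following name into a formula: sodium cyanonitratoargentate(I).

Na[Ag(CN)(NO3)]

Ligands: 1 cyano (CN, -1), 1 nitrato (NO3, -1). Ligand charge sum = -2.
Charge balance with sodium (+1) requires 1 complex ion per 1 sodium.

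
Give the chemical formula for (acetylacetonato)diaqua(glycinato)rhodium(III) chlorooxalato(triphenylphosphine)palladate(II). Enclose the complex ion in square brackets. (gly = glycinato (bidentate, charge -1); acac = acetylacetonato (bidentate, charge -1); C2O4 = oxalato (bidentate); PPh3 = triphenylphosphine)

[Rh(acac)(gly)(H2O)2][Pd(C2O4)Cl(PPh3)]

Cation [Rh…]: ligand charges -2, Rh(III) ⇒ ion charge 1+.
Anion [Pd…]: ligand charges -3, Pd(II) ⇒ ion charge 1−.
One 1+ cation balances one 1− anion.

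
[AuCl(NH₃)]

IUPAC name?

amminechlorogold(I)

There is no counter-ion, so the complex is neutral overall.
Ligand charges: 1×chloro (-1 each), 1×ammine (neutral); total -1. So Au + (-1) = 0, giving Au = +1.
Ligands are named alphabetically: ammine before chloro.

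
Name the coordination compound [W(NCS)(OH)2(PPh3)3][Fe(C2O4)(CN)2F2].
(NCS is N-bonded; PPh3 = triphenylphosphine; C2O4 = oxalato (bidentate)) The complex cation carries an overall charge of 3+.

The complex cation is given as 3+; its ligand charges sum to -3, so W = +6.
A 1:1 salt means the anion carries the equal and opposite charge, 3−.
Anion: ligand charges sum to -6; for the ion to be 3−, Fe = +3.

dihydroxoisothiocyanatotris(triphenylphosphine)tungsten(VI) dicyanodifluorooxalatoferrate(III)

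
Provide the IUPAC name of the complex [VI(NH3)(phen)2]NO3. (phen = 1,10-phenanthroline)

The 1 nitrate counter-ion carries a total charge of -1, so each complex ion is 1+.
Ligand charges: 1×iodo (-1 each), 1×ammine (neutral), 2×1,10-phenanthroline (neutral); total -1. So V + (-1) = 1+, giving V = +2.
Ligands are named alphabetically: ammine before iodo before phenanthroline.

ammineiodobis(1,10-phenanthroline)vanadium(II) nitrate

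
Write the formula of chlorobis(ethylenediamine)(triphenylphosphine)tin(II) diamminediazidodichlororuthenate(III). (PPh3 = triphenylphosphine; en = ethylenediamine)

[SnCl(en)2(PPh3)][RuCl2(N3)2(NH3)2]

Cation [Sn…]: ligand charges -1, Sn(II) ⇒ ion charge 1+.
Anion [Ru…]: ligand charges -4, Ru(III) ⇒ ion charge 1−.
One 1+ cation balances one 1− anion.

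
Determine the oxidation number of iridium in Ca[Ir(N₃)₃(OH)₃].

1 calcium outside the brackets (+2 each) → the complex ion is 2−.
Ligand charges: 3×N3 = -3; 3×OH = -3; sum -6.
Ir + (-6) = 2− ⇒ Ir is +4.

+4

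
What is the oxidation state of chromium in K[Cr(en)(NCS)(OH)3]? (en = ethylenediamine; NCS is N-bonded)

+3

1 potassium outside the brackets (+1 each) → the complex ion is 1−.
Ligand charges: 1×en neutral; 3×OH = -3; 1×NCS = -1; sum -4.
Cr + (-4) = 1− ⇒ Cr is +3.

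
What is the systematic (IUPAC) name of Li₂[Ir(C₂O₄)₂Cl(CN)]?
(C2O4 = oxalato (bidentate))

lithium chlorocyanodioxalatoiridate(IV)

The 2 lithium counter-ions carry a total charge of +2, so each complex ion is 2−.
Ligand charges: 2×oxalato (-2 each), 1×chloro (-1 each), 1×cyano (-1 each); total -6. So Ir + (-6) = 2−, giving Ir = +4.
Ligands are named alphabetically: chloro before cyano before oxalato.
The complex ion is anionic, so iridium takes the -ate form iridate(IV).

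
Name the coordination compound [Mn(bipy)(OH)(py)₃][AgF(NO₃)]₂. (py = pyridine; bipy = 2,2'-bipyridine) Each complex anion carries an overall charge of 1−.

(2,2'-bipyridine)hydroxotris(pyridine)manganese(III) fluoronitratoargentate(I)

Both ions are complex: the cation is named first with the plain metal name, the anion second with the -ate form; each ion's ligands are alphabetised independently.
The complex anion is given as 1−; its ligand charges sum to -2, so Ag = +1.
With 2 anions per cation, the cation must be 2×1 = 2+.
Cation: ligand charges sum to -1; for the ion to be 2+, Mn = +3.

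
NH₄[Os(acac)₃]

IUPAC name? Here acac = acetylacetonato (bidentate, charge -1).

ammonium tris(acetylacetonato)osmate(II)

The 1 ammonium counter-ion carries a total charge of +1, so each complex ion is 1−.
Ligand charges: 3×acetylacetonato (-1 each); total -3. So Os + (-3) = 1−, giving Os = +2.
The complex ion is anionic, so osmium takes the -ate form osmate(II).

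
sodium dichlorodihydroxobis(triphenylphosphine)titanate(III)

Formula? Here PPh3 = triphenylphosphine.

Ligands: 2 hydroxo (OH, -1), 2 triphenylphosphine (PPh3, neutral), 2 chloro (Cl, -1). Ligand charge sum = -4.
With Ti in oxidation state +3, the complex ion is [Ti...]^1−.
Charge balance with sodium (+1) requires 1 complex ion per 1 sodium.

Na[TiCl2(OH)2(PPh3)2]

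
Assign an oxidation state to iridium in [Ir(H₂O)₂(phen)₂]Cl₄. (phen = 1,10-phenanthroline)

4 chloride outside the brackets (-1 each) → the complex ion is 4+.
Ligand charges: 2×H2O neutral; 2×phen neutral; sum 0.
Ir + (0) = 4+ ⇒ Ir is +4.

+4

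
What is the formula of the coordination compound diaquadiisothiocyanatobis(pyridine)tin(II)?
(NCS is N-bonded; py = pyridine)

Ligands: 2 aqua (H2O, neutral), 2 isothiocyanato (NCS, -1), 2 pyridine (py, neutral). Ligand charge sum = -2.
With Sn in oxidation state +2, the complex ion is [Sn...].

[Sn(H2O)2(NCS)2(py)2]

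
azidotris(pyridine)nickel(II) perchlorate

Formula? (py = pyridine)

[Ni(N3)(py)3]ClO4

Ligands: 3 pyridine (py, neutral), 1 azido (N3, -1). Ligand charge sum = -1.
Charge balance with perchlorate (-1) requires 1 complex ion per 1 perchlorate.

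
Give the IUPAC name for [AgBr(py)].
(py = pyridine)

bromo(pyridine)silver(I)

There is no counter-ion, so the complex is neutral overall.
Ligand charges: 1×pyridine (neutral), 1×bromo (-1 each); total -1. So Ag + (-1) = 0, giving Ag = +1.
Ligands are named alphabetically: bromo before pyridine.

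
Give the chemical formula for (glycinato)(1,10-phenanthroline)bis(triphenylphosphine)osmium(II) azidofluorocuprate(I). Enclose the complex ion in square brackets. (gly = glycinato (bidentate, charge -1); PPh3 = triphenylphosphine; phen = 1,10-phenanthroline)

Cation [Os…]: ligand charges -1, Os(II) ⇒ ion charge 1+.
Anion [Cu…]: ligand charges -2, Cu(I) ⇒ ion charge 1−.

[Os(gly)(phen)(PPh3)2][CuF(N3)]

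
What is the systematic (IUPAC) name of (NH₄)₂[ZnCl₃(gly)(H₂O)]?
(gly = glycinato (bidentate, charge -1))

The 2 ammonium counter-ions carry a total charge of +2, so each complex ion is 2−.
Ligand charges: 1×glycinato (-1 each), 1×aqua (neutral), 3×chloro (-1 each); total -4. So Zn + (-4) = 2−, giving Zn = +2.
Ligands are named alphabetically: aqua before chloro before glycinato.
The complex ion is anionic, so zinc takes the -ate form zincate(II).

ammonium aquatrichloro(glycinato)zincate(II)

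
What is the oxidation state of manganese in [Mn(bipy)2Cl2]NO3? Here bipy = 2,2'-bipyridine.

1 nitrate outside the brackets (-1 each) → the complex ion is 1+.
Ligand charges: 2×bipy neutral; 2×Cl = -2; sum -2.
Mn + (-2) = 1+ ⇒ Mn is +3.

+3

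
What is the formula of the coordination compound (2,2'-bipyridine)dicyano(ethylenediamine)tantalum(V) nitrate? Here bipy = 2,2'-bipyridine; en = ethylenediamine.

Ligands: 1 2,2'-bipyridine (bipy, neutral), 2 cyano (CN, -1), 1 ethylenediamine (en, neutral). Ligand charge sum = -2.
Charge balance with nitrate (-1) requires 1 complex ion per 3 nitrate.

[Ta(bipy)(CN)2(en)](NO3)3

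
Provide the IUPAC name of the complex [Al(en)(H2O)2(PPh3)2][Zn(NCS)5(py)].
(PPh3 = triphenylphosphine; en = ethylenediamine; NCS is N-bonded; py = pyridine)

Both ions are complex: the cation is named first with the plain metal name, the anion second with the -ate form; each ion's ligands are alphabetised independently.
Aluminium is always +3 in its complexes; the cation's ligand charges sum to 0, so the complex cation is 3+.
A 1:1 salt means the anion carries the equal and opposite charge, 3−.
Anion: ligand charges sum to -5; for the ion to be 3−, Zn = +2.

diaqua(ethylenediamine)bis(triphenylphosphine)aluminium(III) pentaisothiocyanato(pyridine)zincate(II)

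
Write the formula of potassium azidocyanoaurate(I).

Ligands: 1 cyano (CN, -1), 1 azido (N3, -1). Ligand charge sum = -2.
Charge balance with potassium (+1) requires 1 complex ion per 1 potassium.

K[Au(CN)(N3)]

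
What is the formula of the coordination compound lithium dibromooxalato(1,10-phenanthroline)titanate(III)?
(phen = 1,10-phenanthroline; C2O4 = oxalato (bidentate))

Ligands: 2 bromo (Br, -1), 1 1,10-phenanthroline (phen, neutral), 1 oxalato (C2O4, -2). Ligand charge sum = -4.
Charge balance with lithium (+1) requires 1 complex ion per 1 lithium.

Li[TiBr2(C2O4)(phen)]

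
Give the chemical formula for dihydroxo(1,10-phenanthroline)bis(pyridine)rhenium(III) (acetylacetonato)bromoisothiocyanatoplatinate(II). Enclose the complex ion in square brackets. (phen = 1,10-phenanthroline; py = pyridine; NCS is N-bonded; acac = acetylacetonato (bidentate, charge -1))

Cation [Re…]: ligand charges -2, Re(III) ⇒ ion charge 1+.
Anion [Pt…]: ligand charges -3, Pt(II) ⇒ ion charge 1−.
One 1+ cation balances one 1− anion.

[Re(OH)2(phen)(py)2][Pt(acac)Br(NCS)]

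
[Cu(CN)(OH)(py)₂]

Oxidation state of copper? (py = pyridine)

+2

No counter-ion: the bracketed complex is neutral.
Ligand charges: 1×OH = -1; 1×CN = -1; 2×py neutral; sum -2.
Cu + (-2) = 0 ⇒ Cu is +2.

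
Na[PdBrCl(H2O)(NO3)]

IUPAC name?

The 1 sodium counter-ion carries a total charge of +1, so each complex ion is 1−.
Ligand charges: 1×bromo (-1 each), 1×aqua (neutral), 1×chloro (-1 each), 1×nitrato (-1 each); total -3. So Pd + (-3) = 1−, giving Pd = +2.
Ligands are named alphabetically: aqua before bromo before chloro before nitrato.
The complex ion is anionic, so palladium takes the -ate form palladate(II).

sodium aquabromochloronitratopalladate(II)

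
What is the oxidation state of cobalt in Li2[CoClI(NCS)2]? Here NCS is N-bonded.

2 lithium outside the brackets (+1 each) → the complex ion is 2−.
Ligand charges: 2×NCS = -2; 1×I = -1; 1×Cl = -1; sum -4.
Co + (-4) = 2− ⇒ Co is +2.

+2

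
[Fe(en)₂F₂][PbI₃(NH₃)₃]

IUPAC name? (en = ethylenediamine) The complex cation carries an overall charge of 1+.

The complex cation is given as 1+; its ligand charges sum to -2, so Fe = +3.
A 1:1 salt means the anion carries the equal and opposite charge, 1−.
Anion: ligand charges sum to -3; for the ion to be 1−, Pb = +2.

bis(ethylenediamine)difluoroiron(III) triamminetriiodoplumbate(II)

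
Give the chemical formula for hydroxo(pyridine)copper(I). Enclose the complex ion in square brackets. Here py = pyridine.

Ligands: 1 hydroxo (OH, -1), 1 pyridine (py, neutral). Ligand charge sum = -1.
With Cu in oxidation state +1, the complex ion is [Cu...].

[Cu(OH)(py)]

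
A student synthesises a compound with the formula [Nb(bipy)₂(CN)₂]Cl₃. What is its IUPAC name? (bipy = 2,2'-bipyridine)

The 3 chloride counter-ions carry a total charge of -3, so each complex ion is 3+.
Ligand charges: 2×2,2'-bipyridine (neutral), 2×cyano (-1 each); total -2. So Nb + (-2) = 3+, giving Nb = +5.
Ligands are named alphabetically: bipyridine before cyano.

bis(2,2'-bipyridine)dicyanoniobium(V) chloride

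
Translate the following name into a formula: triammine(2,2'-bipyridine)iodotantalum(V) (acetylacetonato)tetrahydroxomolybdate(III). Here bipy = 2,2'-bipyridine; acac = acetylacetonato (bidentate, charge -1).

Cation [Ta…]: ligand charges -1, Ta(V) ⇒ ion charge 4+.
Anion [Mo…]: ligand charges -5, Mo(III) ⇒ ion charge 2−.
One 4+ cation requires 2 of the 2− anion.

[Ta(bipy)I(NH3)3][Mo(acac)(OH)4]2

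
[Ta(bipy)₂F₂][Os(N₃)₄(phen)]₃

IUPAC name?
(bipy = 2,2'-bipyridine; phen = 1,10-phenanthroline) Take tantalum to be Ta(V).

bis(2,2'-bipyridine)difluorotantalum(V) tetraazido(1,10-phenanthroline)osmate(III)

Ta is given as +5; the cation's ligand charges sum to -2, so the complex cation is 3+.
With 3 anions per cation, each anion must be 3/3 = 1−.
Anion: ligand charges sum to -4; for the ion to be 1−, Os = +3.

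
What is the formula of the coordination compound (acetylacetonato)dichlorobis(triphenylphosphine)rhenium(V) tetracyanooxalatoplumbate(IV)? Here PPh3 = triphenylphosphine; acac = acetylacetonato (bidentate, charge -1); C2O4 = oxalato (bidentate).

[Re(acac)Cl2(PPh3)2][Pb(C2O4)(CN)4]

Cation [Re…]: ligand charges -3, Re(V) ⇒ ion charge 2+.
Anion [Pb…]: ligand charges -6, Pb(IV) ⇒ ion charge 2−.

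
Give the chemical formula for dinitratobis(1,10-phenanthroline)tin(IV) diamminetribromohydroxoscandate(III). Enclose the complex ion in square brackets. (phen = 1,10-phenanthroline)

[Sn(NO3)2(phen)2][ScBr3(NH3)2(OH)]2

Cation [Sn…]: ligand charges -2, Sn(IV) ⇒ ion charge 2+.
Anion [Sc…]: ligand charges -4, Sc(III) ⇒ ion charge 1−.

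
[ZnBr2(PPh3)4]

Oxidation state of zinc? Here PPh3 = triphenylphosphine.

No counter-ion: the bracketed complex is neutral.
Ligand charges: 4×PPh3 neutral; 2×Br = -2; sum -2.
Zn + (-2) = 0 ⇒ Zn is +2.

+2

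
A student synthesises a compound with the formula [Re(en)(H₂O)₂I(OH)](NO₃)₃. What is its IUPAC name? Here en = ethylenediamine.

The 3 nitrate counter-ions carry a total charge of -3, so each complex ion is 3+.
Ligand charges: 2×aqua (neutral), 1×iodo (-1 each), 1×hydroxo (-1 each), 1×ethylenediamine (neutral); total -2. So Re + (-2) = 3+, giving Re = +5.
Ligands are named alphabetically: aqua before ethylenediamine before hydroxo before iodo.

diaqua(ethylenediamine)hydroxoiodorhenium(V) nitrate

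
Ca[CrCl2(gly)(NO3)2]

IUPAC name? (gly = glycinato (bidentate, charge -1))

calcium dichloro(glycinato)dinitratochromate(III)

The 1 calcium counter-ion carries a total charge of +2, so each complex ion is 2−.
Ligand charges: 2×chloro (-1 each), 2×nitrato (-1 each), 1×glycinato (-1 each); total -5. So Cr + (-5) = 2−, giving Cr = +3.
Ligands are named alphabetically: chloro before glycinato before nitrato.
The complex ion is anionic, so chromium takes the -ate form chromate(III).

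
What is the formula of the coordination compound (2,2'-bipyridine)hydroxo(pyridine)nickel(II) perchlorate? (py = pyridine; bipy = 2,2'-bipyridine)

Ligands: 1 pyridine (py, neutral), 1 hydroxo (OH, -1), 1 2,2'-bipyridine (bipy, neutral). Ligand charge sum = -1.
With Ni in oxidation state +2, the complex ion is [Ni...]^1+.
Charge balance with perchlorate (-1) requires 1 complex ion per 1 perchlorate.

[Ni(bipy)(OH)(py)]ClO4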